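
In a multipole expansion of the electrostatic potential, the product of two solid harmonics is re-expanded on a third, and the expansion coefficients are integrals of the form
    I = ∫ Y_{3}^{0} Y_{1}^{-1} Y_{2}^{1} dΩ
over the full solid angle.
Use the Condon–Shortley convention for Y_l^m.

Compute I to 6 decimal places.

Checks pass: Σm=0; 6 even; l₃=2∈[2,4].
(2·3+1)(2·1+1)(2·2+1) = 105
Δ: 2! 4! 0! / 7! → 1/105
sum: t=1:−1/4 = -1/4
3j²(3 1 2; 0 0 0) = Δ·Π!·Σ² = 3/35  (sign -1)
sum: t=0:+1/12 = 1/12
3j²(3 1 2; 0 -1 1) = Δ·Π!·Σ² = 1/35  (sign -1)
combine: 4πI² = 105·3/35·1/35 = 9/35
take √, sign +1: I = 0.14304817

0.143048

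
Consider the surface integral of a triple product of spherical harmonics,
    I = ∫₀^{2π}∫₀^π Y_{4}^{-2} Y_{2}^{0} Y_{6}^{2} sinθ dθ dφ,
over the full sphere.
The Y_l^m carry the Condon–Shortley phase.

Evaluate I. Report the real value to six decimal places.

0.206144

m-sum 0 ✓  L=12 even ✓  2≤6≤6 ✓
Π(2lᵢ+1) = 9×5×13 = 585
triangle coeff Δ(4,2,6) = 1/6435
Σ_t [0,0]: t=0:+1/2304 = 1/2304
(3j)²=5/143 [(4 2 6; 0 0 0)], sign=+1
Σ_t [0,0]: t=0:+1/5760 = 1/5760
(3j)²=56/2145 [(4 2 6; -2 0 2)], sign=+1
⇒ 4πI² = 840/1573
I = (+1)√(840/1573/(4π)) = 0.20614383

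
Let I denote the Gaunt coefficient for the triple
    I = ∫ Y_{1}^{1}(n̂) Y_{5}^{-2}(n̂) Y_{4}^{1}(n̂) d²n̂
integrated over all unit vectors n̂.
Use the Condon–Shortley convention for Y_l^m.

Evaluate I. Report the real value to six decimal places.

Checks pass: Σm=0; 10 even; l₃=4∈[4,6].
(2·1+1)(2·5+1)(2·4+1) = 297
Δ: 2! 0! 8! / 11! → 1/495
sum: t=1:−1/576 = -1/576
3j²(1 5 4; 0 0 0) = Δ·Π!·Σ² = 5/99  (sign -1)
sum: t=0:+1/1440 = 1/1440
3j²(1 5 4; 1 -2 1) = Δ·Π!·Σ² = 7/165  (sign -1)
combine: 4πI² = 297·5/99·7/165 = 7/11
take √, sign +1: I = 0.22503380

0.225034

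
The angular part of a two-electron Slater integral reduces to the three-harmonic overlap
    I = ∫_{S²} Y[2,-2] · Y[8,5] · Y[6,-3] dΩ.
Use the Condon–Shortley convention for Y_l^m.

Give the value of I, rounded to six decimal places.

m-sum 0 ✓  L=16 even ✓  6≤6≤10 ✓
Π(2lᵢ+1) = 5×17×13 = 1105
triangle coeff Δ(2,8,6) = 1/30940
Σ_t [2,2]: t=2:+1/2073600 = 1/2073600
(3j)²=28/1105 [(2 8 6; 0 0 0)], sign=+1
Σ_t [4,4]: t=4:+1/52254720 = 1/52254720
(3j)²=11/476 [(2 8 6; -2 5 -3)], sign=-1
⇒ 4πI² = 11/17
I = (-1)√(11/17/(4π)) = -0.22691696

-0.226917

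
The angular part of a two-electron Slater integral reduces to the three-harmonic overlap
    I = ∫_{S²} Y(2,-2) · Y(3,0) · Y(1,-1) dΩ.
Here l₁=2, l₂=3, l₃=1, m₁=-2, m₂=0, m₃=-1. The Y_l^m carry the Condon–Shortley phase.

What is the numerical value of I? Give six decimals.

0.000000

m-sum = -2 + 0 − 1 = -3 ≠ 0 ⇒ I = 0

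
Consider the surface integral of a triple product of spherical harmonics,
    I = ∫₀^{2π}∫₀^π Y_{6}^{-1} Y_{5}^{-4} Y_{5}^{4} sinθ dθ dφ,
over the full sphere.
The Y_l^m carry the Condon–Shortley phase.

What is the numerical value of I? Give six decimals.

0.000000

-1 − 4 + 4 = -1 ≠ 0: azimuthal integral kills it; I = 0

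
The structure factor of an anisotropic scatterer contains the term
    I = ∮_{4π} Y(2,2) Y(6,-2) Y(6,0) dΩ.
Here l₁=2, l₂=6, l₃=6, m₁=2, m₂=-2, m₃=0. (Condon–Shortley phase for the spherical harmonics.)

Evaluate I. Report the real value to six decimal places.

-0.191909

m-sum 0 ✓  L=14 even ✓  4≤6≤8 ✓
Π(2lᵢ+1) = 5×13×13 = 845
triangle coeff Δ(2,6,6) = 1/90090
Σ_t [0,2]: t=0:+1/69120 t=1:−1/14400 t=2:+1/69120 = -7/172800
(3j)²=14/715 [(2 6 6; 0 0 0)], sign=-1
Σ_t [0,0]: t=0:+1/69120 = 1/69120
(3j)²=4/143 [(2 6 6; 2 -2 0)], sign=+1
⇒ 4πI² = 56/121
I = (-1)√(56/121/(4π)) = -0.19190947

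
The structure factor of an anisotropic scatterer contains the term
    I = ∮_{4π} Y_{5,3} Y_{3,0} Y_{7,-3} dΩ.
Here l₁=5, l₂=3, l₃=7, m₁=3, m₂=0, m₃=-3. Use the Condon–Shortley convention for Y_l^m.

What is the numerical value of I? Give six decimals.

L=15 odd ⇒ parity kills the (l;000) factor ⇒ I = 0

0.000000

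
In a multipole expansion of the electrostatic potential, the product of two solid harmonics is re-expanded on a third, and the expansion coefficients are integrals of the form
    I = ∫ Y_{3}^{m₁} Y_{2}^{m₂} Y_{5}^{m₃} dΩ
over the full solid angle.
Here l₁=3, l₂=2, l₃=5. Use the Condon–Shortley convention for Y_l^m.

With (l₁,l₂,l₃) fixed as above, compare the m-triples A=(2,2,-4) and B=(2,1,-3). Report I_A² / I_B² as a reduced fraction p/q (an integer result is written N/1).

9/8

Shared (l₁,l₂,l₃)=(3,2,5): N and (l;000)² cancel in I_A²/I_B².
A: Δ = 0!·6!·4!/11! = 1/2310; Racah Σ t=0..0: t=0:+1/2880 = 1/2880; ⇒ 3j(3 2 5; 2 2 -4)² = 3/55, sgn -1
B: Δ = 0!·6!·4!/11! = 1/2310; Racah Σ t=0..0: t=0:+1/720 = 1/720; ⇒ 3j(3 2 5; 2 1 -3)² = 8/165, sgn +1
I_A²/I_B² = (3/55)/(8/165) = 9/8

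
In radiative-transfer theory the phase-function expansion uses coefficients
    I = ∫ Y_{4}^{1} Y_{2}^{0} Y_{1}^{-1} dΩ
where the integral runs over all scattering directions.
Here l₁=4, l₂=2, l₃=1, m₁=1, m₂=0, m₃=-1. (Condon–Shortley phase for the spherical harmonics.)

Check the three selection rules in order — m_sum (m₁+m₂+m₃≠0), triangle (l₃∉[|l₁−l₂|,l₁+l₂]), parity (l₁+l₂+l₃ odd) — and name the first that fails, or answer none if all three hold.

m₁+m₂+m₃ = 1 + 0 − 1 = 0  ✓
triangle: |4−2|=2 ≤ l₃=1 ≤ 4+2=6  ✗
parity: l₁+l₂+l₃ = 7 is odd

triangle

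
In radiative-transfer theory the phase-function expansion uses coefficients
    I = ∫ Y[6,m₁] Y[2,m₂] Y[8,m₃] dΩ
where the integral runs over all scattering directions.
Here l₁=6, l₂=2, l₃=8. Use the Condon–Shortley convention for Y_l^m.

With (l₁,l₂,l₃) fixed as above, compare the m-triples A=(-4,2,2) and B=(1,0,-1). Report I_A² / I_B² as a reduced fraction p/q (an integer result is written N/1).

l's match ⇒ only the (l;m) 3-j factors differ between A and B.
A: triangle coeff Δ(6,2,8) = 1/30940; Σ_t [0,0]: t=0:+1/174182400 = 1/174182400; (3j)²=3/6188 [(6 2 8; -4 2 2)], sign=+1
B: triangle coeff Δ(6,2,8) = 1/30940; Σ_t [0,0]: t=0:+1/2419200 = 1/2419200; (3j)²=27/1105 [(6 2 8; 1 0 -1)], sign=-1
I_A²/I_B² = (3/6188)/(27/1105) = 5/252

5/252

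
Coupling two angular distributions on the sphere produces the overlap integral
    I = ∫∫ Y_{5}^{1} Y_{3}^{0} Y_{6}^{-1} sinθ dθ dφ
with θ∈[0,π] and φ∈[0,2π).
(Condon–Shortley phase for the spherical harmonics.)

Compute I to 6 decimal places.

Checks pass: Σm=0; 14 even; l₃=6∈[2,8].
(2·5+1)(2·3+1)(2·6+1) = 1001
Δ: 2! 8! 4! / 15! → 1/675675
sum: t=0:+1/8640 t=1:−1/2304 t=2:+1/8640 = -7/34560
3j²(5 3 6; 0 0 0) = Δ·Π!·Σ² = 7/429  (sign -1)
sum: t=0:+1/6912 t=1:−1/2880 t=2:+1/17280 = -1/6912
3j²(5 3 6; 1 0 -1) = Δ·Π!·Σ² = 5/429  (sign +1)
combine: 4πI² = 1001·7/429·5/429 = 245/1287
take √, sign -1: I = -0.12308038

-0.123080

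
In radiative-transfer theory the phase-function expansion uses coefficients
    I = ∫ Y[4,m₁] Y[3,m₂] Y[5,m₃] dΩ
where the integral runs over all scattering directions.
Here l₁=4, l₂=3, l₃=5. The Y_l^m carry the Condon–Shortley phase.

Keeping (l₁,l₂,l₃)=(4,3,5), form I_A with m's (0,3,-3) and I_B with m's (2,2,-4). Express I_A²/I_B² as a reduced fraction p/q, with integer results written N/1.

l's match ⇒ only the (l;m) 3-j factors differ between A and B.
A: triangle coeff Δ(4,3,5) = 1/180180; Σ_t [2,2]: t=2:+1/2304 = 1/2304; (3j)²=5/143 [(4 3 5; 0 3 -3)], sign=+1
B: triangle coeff Δ(4,3,5) = 1/180180; Σ_t [1,2]: t=1:−1/2880 t=2:+1/8640 = -1/4320; (3j)²=8/429 [(4 3 5; 2 2 -4)], sign=+1
I_A²/I_B² = (5/143)/(8/429) = 15/8

15/8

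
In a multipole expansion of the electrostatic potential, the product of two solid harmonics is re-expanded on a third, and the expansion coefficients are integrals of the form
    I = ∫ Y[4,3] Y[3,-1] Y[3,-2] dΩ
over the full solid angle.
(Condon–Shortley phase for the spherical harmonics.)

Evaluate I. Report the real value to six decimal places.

m-sum 0 ✓  L=10 even ✓  1≤3≤7 ✓
Π(2lᵢ+1) = 9×7×7 = 441
triangle coeff Δ(4,3,3) = 1/34650
Σ_t [1,3]: t=1:−1/72 t=2:+1/16 t=3:−1/72 = 5/144
(3j)²=2/77 [(4 3 3; 0 0 0)], sign=-1
Σ_t [0,1]: t=0:+1/288 t=1:−1/144 = -1/288
(3j)²=1/99 [(4 3 3; 3 -1 -2)], sign=+1
⇒ 4πI² = 14/121
I = (-1)√(14/121/(4π)) = -0.09595473

-0.095955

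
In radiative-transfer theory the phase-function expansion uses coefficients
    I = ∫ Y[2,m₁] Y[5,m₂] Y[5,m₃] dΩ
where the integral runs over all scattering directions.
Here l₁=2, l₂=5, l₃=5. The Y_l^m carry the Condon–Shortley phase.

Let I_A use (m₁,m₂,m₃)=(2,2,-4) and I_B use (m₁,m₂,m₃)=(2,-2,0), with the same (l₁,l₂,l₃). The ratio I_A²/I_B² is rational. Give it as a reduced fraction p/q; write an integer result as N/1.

18/35

Same 2,5,5: normalisation and zero-m 3j drop out of the ratio.
A: Δ: 2! 2! 8! / 13! → 1/38610; sum: t=0:+1/20160 = 1/20160; 3j²(2 5 5; 2 2 -4) = Δ·Π!·Σ² = 12/715  (sign -1)
B: Δ: 2! 2! 8! / 13! → 1/38610; sum: t=0:+1/2880 = 1/2880; 3j²(2 5 5; 2 -2 0) = Δ·Π!·Σ² = 14/429  (sign -1)
I_A²/I_B² = (12/715)/(14/429) = 18/35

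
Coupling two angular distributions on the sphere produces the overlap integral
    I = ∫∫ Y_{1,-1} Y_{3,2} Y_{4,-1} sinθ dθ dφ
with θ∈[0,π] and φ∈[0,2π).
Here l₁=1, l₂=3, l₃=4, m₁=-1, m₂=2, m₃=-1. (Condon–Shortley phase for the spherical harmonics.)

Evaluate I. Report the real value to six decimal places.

m-sum 0 ✓  L=8 even ✓  2≤4≤4 ✓
Π(2lᵢ+1) = 3×7×9 = 189
triangle coeff Δ(1,3,4) = 1/252
Σ_t [0,0]: t=0:+1/36 = 1/36
(3j)²=4/63 [(1 3 4; 0 0 0)], sign=+1
Σ_t [0,0]: t=0:+1/240 = 1/240
(3j)²=1/84 [(1 3 4; -1 2 -1)], sign=-1
⇒ 4πI² = 1/7
I = (-1)√(1/7/(4π)) = -0.10662181

-0.106622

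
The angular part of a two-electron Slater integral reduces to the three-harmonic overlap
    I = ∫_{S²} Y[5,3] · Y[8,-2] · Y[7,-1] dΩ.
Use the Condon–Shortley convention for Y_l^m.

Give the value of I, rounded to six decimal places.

-0.094402

m-sum 0 ✓  L=20 even ✓  3≤7≤13 ✓
Π(2lᵢ+1) = 11×17×15 = 2805
triangle coeff Δ(5,8,7) = 1/814773960
Σ_t [1,5]: t=1:−1/87091200 t=2:+1/4976640 t=3:−1/2073600 t=4:+1/4976640 t=5:−1/87091200 = -1/9676800
(3j)²=360/46189 [(5 8 7; 0 0 0)], sign=+1
Σ_t [0,2]: t=0:+1/49766400 t=1:−1/10368000 t=2:+1/19906560 = -13/497664000
(3j)²=91/17765 [(5 8 7; 3 -2 -1)], sign=-1
⇒ 4πI² = 7560/67507
I = (-1)√(7560/67507/(4π)) = -0.09440208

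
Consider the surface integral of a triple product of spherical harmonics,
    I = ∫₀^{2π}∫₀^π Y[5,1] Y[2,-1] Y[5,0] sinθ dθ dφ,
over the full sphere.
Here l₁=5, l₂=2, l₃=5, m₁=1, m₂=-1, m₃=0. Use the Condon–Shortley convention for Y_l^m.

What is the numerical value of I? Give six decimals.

-0.036166

Checks pass: Σm=0; 12 even; l₃=5∈[3,7].
(2·5+1)(2·2+1)(2·5+1) = 605
Δ: 2! 8! 2! / 13! → 1/38610
sum: t=0:+1/2880 t=1:−1/576 t=2:+1/2880 = -1/960
3j²(5 2 5; 0 0 0) = Δ·Π!·Σ² = 10/429  (sign +1)
sum: t=0:+1/1152 t=1:−1/1440 = 1/5760
3j²(5 2 5; 1 -1 0) = Δ·Π!·Σ² = 1/858  (sign -1)
combine: 4πI² = 605·10/429·1/858 = 25/1521
take √, sign -1: I = -0.03616600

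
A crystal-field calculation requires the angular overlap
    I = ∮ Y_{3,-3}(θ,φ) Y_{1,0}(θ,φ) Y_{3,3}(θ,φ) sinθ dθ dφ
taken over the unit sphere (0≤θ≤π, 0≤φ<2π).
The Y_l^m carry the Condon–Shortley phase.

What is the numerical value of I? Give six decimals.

0.000000

Σlᵢ=7 odd — θ-integrand is odd under cosθ→−cosθ; I=0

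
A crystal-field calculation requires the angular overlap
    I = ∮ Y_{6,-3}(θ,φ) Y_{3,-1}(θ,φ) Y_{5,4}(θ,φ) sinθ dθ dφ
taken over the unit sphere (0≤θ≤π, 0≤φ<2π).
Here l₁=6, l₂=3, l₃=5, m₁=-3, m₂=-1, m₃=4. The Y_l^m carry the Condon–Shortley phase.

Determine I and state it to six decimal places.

Checks pass: Σm=0; 14 even; l₃=5∈[3,9].
(2·6+1)(2·3+1)(2·5+1) = 1001
Δ: 4! 8! 2! / 15! → 1/675675
sum: t=1:−1/8640 t=2:+1/2304 t=3:−1/8640 = 7/34560
3j²(6 3 5; 0 0 0) = Δ·Π!·Σ² = 7/429  (sign -1)
sum: t=1:−1/241920 t=2:+1/40320 = 1/48384
3j²(6 3 5; -3 -1 4) = Δ·Π!·Σ² = 24/1001  (sign -1)
combine: 4πI² = 1001·7/429·24/1001 = 56/143
take √, sign +1: I = 0.17653103

0.176531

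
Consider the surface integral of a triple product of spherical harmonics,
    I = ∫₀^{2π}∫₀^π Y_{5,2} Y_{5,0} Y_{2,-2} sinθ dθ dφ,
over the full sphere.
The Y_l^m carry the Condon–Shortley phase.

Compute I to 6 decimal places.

m-sum 0 ✓  L=12 even ✓  0≤2≤10 ✓
Π(2lᵢ+1) = 11×11×5 = 605
triangle coeff Δ(5,5,2) = 1/38610
Σ_t [3,5]: t=3:−1/2880 t=4:+1/576 t=5:−1/2880 = 1/960
(3j)²=10/429 [(5 5 2; 0 0 0)], sign=+1
Σ_t [3,3]: t=3:−1/2880 = -1/2880
(3j)²=14/429 [(5 5 2; 2 0 -2)], sign=-1
⇒ 4πI² = 700/1521
I = (-1)√(700/1521/(4π)) = -0.19137248

-0.191372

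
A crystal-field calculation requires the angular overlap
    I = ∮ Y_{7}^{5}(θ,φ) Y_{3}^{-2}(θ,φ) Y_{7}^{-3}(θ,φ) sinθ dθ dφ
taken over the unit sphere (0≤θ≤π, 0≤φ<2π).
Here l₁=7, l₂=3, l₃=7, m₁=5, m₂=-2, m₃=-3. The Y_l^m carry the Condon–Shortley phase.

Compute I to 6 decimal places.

l₁+l₂+l₃=17 is odd: 3j(l;000)=0 ⇒ I=0

0.000000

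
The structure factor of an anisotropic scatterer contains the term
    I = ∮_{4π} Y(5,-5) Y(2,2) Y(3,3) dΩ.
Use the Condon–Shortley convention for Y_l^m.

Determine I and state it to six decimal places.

Rules hold: Σm=0, L=10 even, 3≤3≤7.
N = 11·5·7 = 385
Δ = 4!·6!·0!/11! = 1/2310
Racah Σ t=2..2: t=2:+1/144 = 1/144
⇒ 3j(5 2 3; 0 0 0)² = 10/231, sgn -1
Racah Σ t=4..4: t=4:+1/17280 = 1/17280
⇒ 3j(5 2 3; -5 2 3)² = 1/11, sgn +1
4πI² = N·(3j₀)²·(3jₘ)² = 50/33
I = -1·√(1.51515/4π) = -0.34723469

-0.347235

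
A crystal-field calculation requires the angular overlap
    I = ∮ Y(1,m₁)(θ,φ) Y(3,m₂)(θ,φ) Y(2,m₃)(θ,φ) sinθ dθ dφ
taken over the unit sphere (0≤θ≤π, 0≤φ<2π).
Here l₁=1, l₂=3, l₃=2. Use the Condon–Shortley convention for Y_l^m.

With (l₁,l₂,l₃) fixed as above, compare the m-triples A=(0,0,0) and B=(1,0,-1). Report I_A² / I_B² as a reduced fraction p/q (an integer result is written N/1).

Same 1,3,2: normalisation and zero-m 3j drop out of the ratio.
A: Δ: 2! 0! 4! / 7! → 1/105; sum: t=1:−1/4 = -1/4; 3j²(1 3 2; 0 0 0) = Δ·Π!·Σ² = 3/35  (sign -1)
B: Δ: 2! 0! 4! / 7! → 1/105; sum: t=0:+1/12 = 1/12; 3j²(1 3 2; 1 0 -1) = Δ·Π!·Σ² = 1/35  (sign -1)
I_A²/I_B² = (3/35)/(1/35) = 3/1

3/1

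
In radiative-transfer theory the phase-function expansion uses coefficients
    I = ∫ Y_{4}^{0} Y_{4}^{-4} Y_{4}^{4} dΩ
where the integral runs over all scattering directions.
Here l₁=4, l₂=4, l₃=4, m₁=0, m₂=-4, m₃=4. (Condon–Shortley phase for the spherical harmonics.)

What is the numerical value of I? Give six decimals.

m-sum 0 ✓  L=12 even ✓  0≤4≤8 ✓
Π(2lᵢ+1) = 9×9×9 = 729
triangle coeff Δ(4,4,4) = 1/450450
Σ_t [0,4]: t=0:+1/13824 t=1:−1/216 t=2:+1/64 t=3:−1/216 t=4:+1/13824 = 5/768
(3j)²=18/1001 [(4 4 4; 0 0 0)], sign=+1
Σ_t [0,0]: t=0:+1/13824 = 1/13824
(3j)²=14/1287 [(4 4 4; 0 -4 4)], sign=+1
⇒ 4πI² = 2916/20449
I = (+1)√(2916/20449/(4π)) = 0.10652531

0.106525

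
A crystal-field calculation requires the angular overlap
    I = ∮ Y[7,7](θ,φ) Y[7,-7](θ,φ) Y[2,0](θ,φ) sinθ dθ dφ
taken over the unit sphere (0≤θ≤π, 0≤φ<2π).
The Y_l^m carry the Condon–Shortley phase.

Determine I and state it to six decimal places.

Checks pass: Σm=0; 16 even; l₃=2∈[0,14].
(2·7+1)(2·7+1)(2·2+1) = 1125
Δ: 12! 2! 2! / 17! → 1/185640
sum: t=5:−1/2419200 t=6:+1/518400 t=7:−1/2419200 = 1/907200
3j²(7 7 2; 0 0 0) = Δ·Π!·Σ² = 56/3315  (sign +1)
sum: t=0:+1/1916006400 = 1/1916006400
3j²(7 7 2; 7 -7 0) = Δ·Π!·Σ² = 91/2040  (sign +1)
combine: 4πI² = 1125·56/3315·91/2040 = 245/289
take √, sign +1: I = 0.25973423

0.259734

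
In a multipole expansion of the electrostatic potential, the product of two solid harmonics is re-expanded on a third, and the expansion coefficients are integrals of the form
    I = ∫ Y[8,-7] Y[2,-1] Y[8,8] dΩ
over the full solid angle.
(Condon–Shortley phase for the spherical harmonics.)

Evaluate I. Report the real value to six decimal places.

0.162642

m-sum 0 ✓  L=18 even ✓  6≤8≤10 ✓
Π(2lᵢ+1) = 17×5×17 = 1445
triangle coeff Δ(8,2,8) = 1/348840
Σ_t [0,2]: t=0:+1/116121600 t=1:−1/25401600 t=2:+1/116121600 = -1/45158400
(3j)²=24/1615 [(8 2 8; 0 0 0)], sign=-1
Σ_t [1,1]: t=1:−1/174356582400 = -1/174356582400
(3j)²=5/323 [(8 2 8; -7 -1 8)], sign=-1
⇒ 4πI² = 120/361
I = (+1)√(120/361/(4π)) = 0.16264177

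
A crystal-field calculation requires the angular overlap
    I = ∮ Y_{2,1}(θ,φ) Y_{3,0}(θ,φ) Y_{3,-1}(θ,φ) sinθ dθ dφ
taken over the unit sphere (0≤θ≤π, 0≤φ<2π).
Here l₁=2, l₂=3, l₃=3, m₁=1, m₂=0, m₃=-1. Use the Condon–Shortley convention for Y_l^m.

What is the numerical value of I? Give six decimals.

m-sum 0 ✓  L=8 even ✓  1≤3≤5 ✓
Π(2lᵢ+1) = 5×7×7 = 245
triangle coeff Δ(2,3,3) = 1/3780
Σ_t [0,2]: t=0:+1/24 t=1:−1/4 t=2:+1/24 = -1/6
(3j)²=4/105 [(2 3 3; 0 0 0)], sign=+1
Σ_t [0,1]: t=0:+1/12 t=1:−1/8 = -1/24
(3j)²=1/210 [(2 3 3; 1 0 -1)], sign=-1
⇒ 4πI² = 2/45
I = (-1)√(2/45/(4π)) = -0.05947080

-0.059471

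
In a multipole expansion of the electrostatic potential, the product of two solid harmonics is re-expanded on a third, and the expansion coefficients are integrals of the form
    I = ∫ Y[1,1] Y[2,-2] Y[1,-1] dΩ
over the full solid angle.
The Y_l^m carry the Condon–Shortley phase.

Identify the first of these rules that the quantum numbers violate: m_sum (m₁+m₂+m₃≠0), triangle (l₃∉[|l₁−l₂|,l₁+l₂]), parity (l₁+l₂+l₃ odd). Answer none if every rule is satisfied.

azimuthal sum: 1 − 2 − 1 = -2  ✗
1 ≤ 1 ≤ 3 (triangle on l)
L = 1 + 2 + 1 = 4 (even)

m_sum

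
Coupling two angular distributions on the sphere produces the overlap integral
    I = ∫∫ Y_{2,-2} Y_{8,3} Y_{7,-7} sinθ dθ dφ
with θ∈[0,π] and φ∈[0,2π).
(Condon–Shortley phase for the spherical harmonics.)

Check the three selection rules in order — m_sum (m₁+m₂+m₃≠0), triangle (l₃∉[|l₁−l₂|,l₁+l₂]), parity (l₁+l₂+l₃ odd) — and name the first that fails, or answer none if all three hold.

m_sum

azimuthal sum: -2 + 3 − 7 = -6  ✗
6 ≤ 7 ≤ 10 (triangle on l)
L = 2 + 8 + 7 = 17 (odd)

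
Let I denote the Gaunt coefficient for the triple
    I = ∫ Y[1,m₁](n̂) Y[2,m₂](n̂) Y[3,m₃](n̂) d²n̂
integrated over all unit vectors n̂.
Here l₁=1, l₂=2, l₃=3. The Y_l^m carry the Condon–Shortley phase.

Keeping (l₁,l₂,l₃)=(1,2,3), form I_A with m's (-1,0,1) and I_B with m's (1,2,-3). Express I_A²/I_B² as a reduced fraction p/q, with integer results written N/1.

Shared (l₁,l₂,l₃)=(1,2,3): N and (l;000)² cancel in I_A²/I_B².
A: Δ = 0!·2!·4!/7! = 1/105; Racah Σ t=0..0: t=0:+1/8 = 1/8; ⇒ 3j(1 2 3; -1 0 1)² = 2/35, sgn +1
B: Δ = 0!·2!·4!/7! = 1/105; Racah Σ t=0..0: t=0:+1/48 = 1/48; ⇒ 3j(1 2 3; 1 2 -3)² = 1/7, sgn +1
I_A²/I_B² = (2/35)/(1/7) = 2/5

2/5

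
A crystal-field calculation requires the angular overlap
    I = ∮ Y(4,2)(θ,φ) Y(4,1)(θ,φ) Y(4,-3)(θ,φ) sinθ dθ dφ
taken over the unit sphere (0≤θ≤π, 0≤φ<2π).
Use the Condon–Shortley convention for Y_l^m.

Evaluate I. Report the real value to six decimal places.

-0.063661

Rules hold: Σm=0, L=12 even, 0≤4≤8.
N = 9·9·9 = 729
Δ = 4!·4!·4!/13! = 1/450450
Racah Σ t=0..4: t=0:+1/13824 t=1:−1/216 t=2:+1/64 t=3:−1/216 t=4:+1/13824 = 5/768
⇒ 3j(4 4 4; 0 0 0)² = 18/1001, sgn +1
Racah Σ t=1..2: t=1:−1/864 t=2:+1/576 = 1/1728
⇒ 3j(4 4 4; 2 1 -3)² = 5/1287, sgn -1
4πI² = N·(3j₀)²·(3jₘ)² = 7290/143143
I = -1·√(0.0509281/4π) = -0.06366105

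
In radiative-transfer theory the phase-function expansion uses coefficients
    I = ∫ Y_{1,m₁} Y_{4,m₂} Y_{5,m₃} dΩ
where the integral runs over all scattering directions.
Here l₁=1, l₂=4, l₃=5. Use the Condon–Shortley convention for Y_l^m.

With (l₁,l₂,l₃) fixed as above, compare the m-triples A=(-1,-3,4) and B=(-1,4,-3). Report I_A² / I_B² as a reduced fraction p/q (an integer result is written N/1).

Shared (l₁,l₂,l₃)=(1,4,5): N and (l;000)² cancel in I_A²/I_B².
A: Δ = 0!·2!·8!/11! = 1/495; Racah Σ t=0..0: t=0:+1/10080 = 1/10080; ⇒ 3j(1 4 5; -1 -3 4)² = 4/55, sgn -1
B: Δ = 0!·2!·8!/11! = 1/495; Racah Σ t=0..0: t=0:+1/80640 = 1/80640; ⇒ 3j(1 4 5; -1 4 -3)² = 1/495, sgn +1
I_A²/I_B² = (4/55)/(1/495) = 36/1

36/1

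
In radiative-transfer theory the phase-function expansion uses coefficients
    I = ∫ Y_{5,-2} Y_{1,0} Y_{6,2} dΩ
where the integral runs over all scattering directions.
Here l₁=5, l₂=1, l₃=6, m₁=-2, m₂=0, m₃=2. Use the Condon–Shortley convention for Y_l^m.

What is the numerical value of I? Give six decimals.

m-sum 0 ✓  L=12 even ✓  4≤6≤6 ✓
Π(2lᵢ+1) = 11×3×13 = 429
triangle coeff Δ(5,1,6) = 1/858
Σ_t [0,0]: t=0:+1/14400 = 1/14400
(3j)²=6/143 [(5 1 6; 0 0 0)], sign=+1
Σ_t [0,0]: t=0:+1/30240 = 1/30240
(3j)²=16/429 [(5 1 6; -2 0 2)], sign=+1
⇒ 4πI² = 96/143
I = (+1)√(96/143/(4π)) = 0.23113338

0.231133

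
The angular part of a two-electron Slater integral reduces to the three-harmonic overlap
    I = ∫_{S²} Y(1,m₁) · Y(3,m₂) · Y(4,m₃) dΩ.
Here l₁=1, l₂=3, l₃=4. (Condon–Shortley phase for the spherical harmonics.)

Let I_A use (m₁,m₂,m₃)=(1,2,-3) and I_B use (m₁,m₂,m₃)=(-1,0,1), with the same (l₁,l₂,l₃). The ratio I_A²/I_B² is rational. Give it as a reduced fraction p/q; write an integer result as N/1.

21/10

Same 1,3,4: normalisation and zero-m 3j drop out of the ratio.
A: Δ: 0! 2! 6! / 9! → 1/252; sum: t=0:+1/240 = 1/240; 3j²(1 3 4; 1 2 -3) = Δ·Π!·Σ² = 1/12  (sign -1)
B: Δ: 0! 2! 6! / 9! → 1/252; sum: t=0:+1/72 = 1/72; 3j²(1 3 4; -1 0 1) = Δ·Π!·Σ² = 5/126  (sign -1)
I_A²/I_B² = (1/12)/(5/126) = 21/10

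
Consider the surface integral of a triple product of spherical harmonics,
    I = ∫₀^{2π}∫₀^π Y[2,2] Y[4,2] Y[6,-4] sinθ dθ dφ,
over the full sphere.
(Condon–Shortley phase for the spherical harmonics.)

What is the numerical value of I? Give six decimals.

0.230476

m-sum 0 ✓  L=12 even ✓  2≤6≤6 ✓
Π(2lᵢ+1) = 5×9×13 = 585
triangle coeff Δ(2,4,6) = 1/6435
Σ_t [0,0]: t=0:+1/2304 = 1/2304
(3j)²=5/143 [(2 4 6; 0 0 0)], sign=+1
Σ_t [0,0]: t=0:+1/34560 = 1/34560
(3j)²=14/429 [(2 4 6; 2 2 -4)], sign=+1
⇒ 4πI² = 1050/1573
I = (+1)√(1050/1573/(4π)) = 0.23047581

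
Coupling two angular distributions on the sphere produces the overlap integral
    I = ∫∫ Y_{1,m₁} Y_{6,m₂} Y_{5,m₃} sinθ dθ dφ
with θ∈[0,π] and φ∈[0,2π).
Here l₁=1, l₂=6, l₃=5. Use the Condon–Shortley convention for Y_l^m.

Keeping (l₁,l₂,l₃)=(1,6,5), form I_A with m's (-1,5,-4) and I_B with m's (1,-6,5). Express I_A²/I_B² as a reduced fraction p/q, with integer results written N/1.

Shared (l₁,l₂,l₃)=(1,6,5): N and (l;000)² cancel in I_A²/I_B².
A: Δ = 2!·0!·10!/13! = 1/858; Racah Σ t=2..2: t=2:+1/725760 = 1/725760; ⇒ 3j(1 6 5; -1 5 -4)² = 5/78, sgn -1
B: Δ = 2!·0!·10!/13! = 1/858; Racah Σ t=0..0: t=0:+1/7257600 = 1/7257600; ⇒ 3j(1 6 5; 1 -6 5)² = 1/13, sgn +1
I_A²/I_B² = (5/78)/(1/13) = 5/6

5/6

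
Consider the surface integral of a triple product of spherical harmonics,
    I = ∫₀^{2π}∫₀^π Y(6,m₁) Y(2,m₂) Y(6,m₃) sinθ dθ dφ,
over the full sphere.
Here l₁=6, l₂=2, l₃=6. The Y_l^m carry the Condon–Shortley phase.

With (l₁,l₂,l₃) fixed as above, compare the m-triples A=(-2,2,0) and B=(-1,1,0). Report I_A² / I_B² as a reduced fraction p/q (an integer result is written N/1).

Shared (l₁,l₂,l₃)=(6,2,6): N and (l;000)² cancel in I_A²/I_B².
A: Δ = 2!·10!·2!/15! = 1/90090; Racah Σ t=2..2: t=2:+1/69120 = 1/69120; ⇒ 3j(6 2 6; -2 2 0)² = 4/143, sgn +1
B: Δ = 2!·10!·2!/15! = 1/90090; Racah Σ t=1..2: t=1:−1/34560 t=2:+1/28800 = 1/172800; ⇒ 3j(6 2 6; -1 1 0)² = 1/1430, sgn +1
I_A²/I_B² = (4/143)/(1/1430) = 40/1

40/1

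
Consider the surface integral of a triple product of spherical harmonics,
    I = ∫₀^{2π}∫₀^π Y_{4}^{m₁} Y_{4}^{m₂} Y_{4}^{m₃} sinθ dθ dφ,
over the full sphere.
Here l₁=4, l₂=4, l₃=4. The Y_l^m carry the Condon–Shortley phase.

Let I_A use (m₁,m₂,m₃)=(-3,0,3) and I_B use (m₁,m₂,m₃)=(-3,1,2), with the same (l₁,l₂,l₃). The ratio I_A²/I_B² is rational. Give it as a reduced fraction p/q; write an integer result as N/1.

Shared (l₁,l₂,l₃)=(4,4,4): N and (l;000)² cancel in I_A²/I_B².
A: Δ = 4!·4!·4!/13! = 1/450450; Racah Σ t=3..4: t=3:−1/864 t=4:+1/3456 = -1/1152; ⇒ 3j(4 4 4; -3 0 3)² = 7/286, sgn +1
B: Δ = 4!·4!·4!/13! = 1/450450; Racah Σ t=3..4: t=3:−1/576 t=4:+1/864 = -1/1728; ⇒ 3j(4 4 4; -3 1 2)² = 5/1287, sgn -1
I_A²/I_B² = (7/286)/(5/1287) = 63/10

63/10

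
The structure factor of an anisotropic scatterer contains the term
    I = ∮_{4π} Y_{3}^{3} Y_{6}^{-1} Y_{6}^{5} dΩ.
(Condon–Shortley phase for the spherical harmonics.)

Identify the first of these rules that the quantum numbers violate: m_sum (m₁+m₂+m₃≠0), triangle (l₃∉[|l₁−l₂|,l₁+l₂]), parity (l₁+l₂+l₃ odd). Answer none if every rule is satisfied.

Σmᵢ = 7  ✗
l₃∈[|l₁−l₂|,l₁+l₂]=[3,9], have l₃=6
Σlᵢ = 15 ⇒ odd

m_sum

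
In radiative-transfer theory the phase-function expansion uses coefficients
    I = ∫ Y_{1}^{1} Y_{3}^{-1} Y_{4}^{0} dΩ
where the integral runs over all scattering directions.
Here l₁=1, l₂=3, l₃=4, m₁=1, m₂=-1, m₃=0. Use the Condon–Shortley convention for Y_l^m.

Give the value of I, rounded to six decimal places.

0.150786

Checks pass: Σm=0; 8 even; l₃=4∈[2,4].
(2·1+1)(2·3+1)(2·4+1) = 189
Δ: 0! 2! 6! / 9! → 1/252
sum: t=0:+1/36 = 1/36
3j²(1 3 4; 0 0 0) = Δ·Π!·Σ² = 4/63  (sign +1)
sum: t=0:+1/96 = 1/96
3j²(1 3 4; 1 -1 0) = Δ·Π!·Σ² = 1/42  (sign +1)
combine: 4πI² = 189·4/63·1/42 = 2/7
take √, sign +1: I = 0.15078601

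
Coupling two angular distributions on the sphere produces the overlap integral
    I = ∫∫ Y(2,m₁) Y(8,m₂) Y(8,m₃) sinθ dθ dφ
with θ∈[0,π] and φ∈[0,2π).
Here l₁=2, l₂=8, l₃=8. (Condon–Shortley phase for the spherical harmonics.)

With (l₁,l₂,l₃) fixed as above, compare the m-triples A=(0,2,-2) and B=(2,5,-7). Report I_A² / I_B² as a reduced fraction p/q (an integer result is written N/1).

l's match ⇒ only the (l;m) 3-j factors differ between A and B.
A: triangle coeff Δ(2,8,8) = 1/348840; Σ_t [0,2]: t=0:+1/348364800 t=1:−1/43545600 t=2:+1/116121600 = -1/87091200; (3j)²=10/969 [(2 8 8; 0 2 -2)], sign=-1
B: triangle coeff Δ(2,8,8) = 1/348840; Σ_t [0,0]: t=0:+1/24908083200 = 1/24908083200; (3j)²=7/1292 [(2 8 8; 2 5 -7)], sign=-1
I_A²/I_B² = (10/969)/(7/1292) = 40/21

40/21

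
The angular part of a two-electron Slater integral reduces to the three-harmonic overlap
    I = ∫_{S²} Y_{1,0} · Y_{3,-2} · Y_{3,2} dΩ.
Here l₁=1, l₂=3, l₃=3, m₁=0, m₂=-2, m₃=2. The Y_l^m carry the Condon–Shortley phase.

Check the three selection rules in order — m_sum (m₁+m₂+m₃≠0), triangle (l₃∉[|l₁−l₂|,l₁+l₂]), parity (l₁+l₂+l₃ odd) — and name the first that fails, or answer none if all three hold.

m₁+m₂+m₃ = 0 − 2 + 2 = 0  ✓
triangle: |1−3|=2 ≤ l₃=3 ≤ 1+3=4  ✓
parity: l₁+l₂+l₃ = 7 is odd  ✗

parity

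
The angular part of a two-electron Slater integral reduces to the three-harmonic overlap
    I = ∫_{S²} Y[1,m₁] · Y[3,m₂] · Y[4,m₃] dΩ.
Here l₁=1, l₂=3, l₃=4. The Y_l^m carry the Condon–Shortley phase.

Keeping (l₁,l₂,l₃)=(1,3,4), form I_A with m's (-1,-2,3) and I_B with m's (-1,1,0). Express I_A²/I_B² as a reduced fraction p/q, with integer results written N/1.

Same 1,3,4: normalisation and zero-m 3j drop out of the ratio.
A: Δ: 0! 2! 6! / 9! → 1/252; sum: t=0:+1/240 = 1/240; 3j²(1 3 4; -1 -2 3) = Δ·Π!·Σ² = 1/12  (sign -1)
B: Δ: 0! 2! 6! / 9! → 1/252; sum: t=0:+1/96 = 1/96; 3j²(1 3 4; -1 1 0) = Δ·Π!·Σ² = 1/42  (sign +1)
I_A²/I_B² = (1/12)/(1/42) = 7/2

7/2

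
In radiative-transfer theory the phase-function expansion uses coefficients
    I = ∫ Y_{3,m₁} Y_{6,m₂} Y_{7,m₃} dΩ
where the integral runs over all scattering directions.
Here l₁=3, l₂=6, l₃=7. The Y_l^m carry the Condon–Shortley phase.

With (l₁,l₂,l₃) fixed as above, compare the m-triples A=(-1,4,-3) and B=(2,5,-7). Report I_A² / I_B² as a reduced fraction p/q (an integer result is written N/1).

36481/55055

Same 3,6,7: normalisation and zero-m 3j drop out of the ratio.
A: Δ: 2! 4! 10! / 17! → 1/2042040; sum: t=0:+1/174182400 t=1:−1/2177280 t=2:+1/645120 = 191/174182400; 3j²(3 6 7; -1 4 -3) = Δ·Π!·Σ² = 36481/2042040  (sign +1)
B: Δ: 2! 4! 10! / 17! → 1/2042040; sum: t=1:−1/87091200 = -1/87091200; 3j²(3 6 7; 2 5 -7) = Δ·Π!·Σ² = 11/408  (sign -1)
I_A²/I_B² = (36481/2042040)/(11/408) = 36481/55055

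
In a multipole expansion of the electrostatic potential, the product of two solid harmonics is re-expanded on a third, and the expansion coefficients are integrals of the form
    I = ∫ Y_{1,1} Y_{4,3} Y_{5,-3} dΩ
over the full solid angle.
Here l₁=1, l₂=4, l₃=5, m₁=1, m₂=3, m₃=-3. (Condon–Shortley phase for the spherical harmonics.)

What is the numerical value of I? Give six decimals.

m-sum = 1 + 3 − 3 = 1 ≠ 0 ⇒ I = 0

0.000000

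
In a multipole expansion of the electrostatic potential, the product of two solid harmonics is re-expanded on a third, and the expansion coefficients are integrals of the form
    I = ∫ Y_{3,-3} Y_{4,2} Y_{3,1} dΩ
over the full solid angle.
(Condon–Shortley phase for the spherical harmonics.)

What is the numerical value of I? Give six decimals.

Checks pass: Σm=0; 10 even; l₃=3∈[1,7].
(2·3+1)(2·4+1)(2·3+1) = 441
Δ: 4! 2! 4! / 11! → 1/34650
sum: t=1:−1/72 t=2:+1/16 t=3:−1/72 = 5/144
3j²(3 4 3; 0 0 0) = Δ·Π!·Σ² = 2/77  (sign -1)
sum: t=4:+1/192 = 1/192
3j²(3 4 3; -3 2 1) = Δ·Π!·Σ² = 3/77  (sign +1)
combine: 4πI² = 441·2/77·3/77 = 54/121
take √, sign -1: I = -0.18845135

-0.188451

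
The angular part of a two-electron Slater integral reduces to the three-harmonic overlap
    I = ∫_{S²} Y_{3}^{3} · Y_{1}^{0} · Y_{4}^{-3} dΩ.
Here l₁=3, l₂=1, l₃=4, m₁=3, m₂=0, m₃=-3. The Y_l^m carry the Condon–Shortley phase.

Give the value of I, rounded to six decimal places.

m-sum 0 ✓  L=8 even ✓  2≤4≤4 ✓
Π(2lᵢ+1) = 7×3×9 = 189
triangle coeff Δ(3,1,4) = 1/252
Σ_t [0,0]: t=0:+1/36 = 1/36
(3j)²=4/63 [(3 1 4; 0 0 0)], sign=+1
Σ_t [0,0]: t=0:+1/720 = 1/720
(3j)²=1/36 [(3 1 4; 3 0 -3)], sign=-1
⇒ 4πI² = 1/3
I = (-1)√(1/3/(4π)) = -0.16286750

-0.162868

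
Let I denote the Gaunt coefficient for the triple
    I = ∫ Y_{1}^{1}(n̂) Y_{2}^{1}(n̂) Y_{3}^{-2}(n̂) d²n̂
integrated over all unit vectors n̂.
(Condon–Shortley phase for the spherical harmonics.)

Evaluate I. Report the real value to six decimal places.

Rules hold: Σm=0, L=6 even, 1≤3≤3.
N = 3·5·7 = 105
Δ = 0!·2!·4!/7! = 1/105
Racah Σ t=0..0: t=0:+1/4 = 1/4
⇒ 3j(1 2 3; 0 0 0)² = 3/35, sgn -1
Racah Σ t=0..0: t=0:+1/12 = 1/12
⇒ 3j(1 2 3; 1 1 -2)² = 2/21, sgn -1
4πI² = N·(3j₀)²·(3jₘ)² = 6/7
I = +1·√(0.857143/4π) = 0.26116903

0.261169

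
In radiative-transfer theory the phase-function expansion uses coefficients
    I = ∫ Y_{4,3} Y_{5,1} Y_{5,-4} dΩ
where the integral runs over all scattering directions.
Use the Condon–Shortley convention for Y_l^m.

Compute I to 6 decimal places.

Rules hold: Σm=0, L=14 even, 1≤5≤9.
N = 9·11·11 = 1089
Δ = 4!·4!·6!/15! = 1/3153150
Racah Σ t=0..4: t=0:+1/69120 t=1:−1/1728 t=2:+1/576 t=3:−1/1728 t=4:+1/69120 = 7/11520
⇒ 3j(4 5 5; 0 0 0)² = 2/143, sgn -1
Racah Σ t=0..1: t=0:+1/103680 t=1:−1/17280 = -1/20736
⇒ 3j(4 5 5; 3 1 -4)² = 10/429, sgn +1
4πI² = N·(3j₀)²·(3jₘ)² = 60/169
I = -1·√(0.35503/4π) = -0.16808437

-0.168084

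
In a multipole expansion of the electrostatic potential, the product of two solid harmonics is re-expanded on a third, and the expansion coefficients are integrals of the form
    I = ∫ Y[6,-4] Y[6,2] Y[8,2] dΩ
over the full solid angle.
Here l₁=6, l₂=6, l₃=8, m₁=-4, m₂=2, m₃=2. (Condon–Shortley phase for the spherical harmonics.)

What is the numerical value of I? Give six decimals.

m-sum 0 ✓  L=20 even ✓  0≤8≤12 ✓
Π(2lᵢ+1) = 13×13×17 = 2873
triangle coeff Δ(6,6,8) = 1/1309458150
Σ_t [0,4]: t=0:+1/49766400 t=1:−1/3110400 t=2:+1/1327104 t=3:−1/3110400 t=4:+1/49766400 = 1/6635520
(3j)²=350/46189 [(6 6 8; 0 0 0)], sign=+1
Σ_t [2,4]: t=2:+1/232243200 t=3:−1/21772800 t=4:+1/19906560 = 1/116121600
(3j)²=48/46189 [(6 6 8; -4 2 2)], sign=+1
⇒ 4πI² = 16800/742577
I = (+1)√(16800/742577/(4π)) = 0.04243058

0.042431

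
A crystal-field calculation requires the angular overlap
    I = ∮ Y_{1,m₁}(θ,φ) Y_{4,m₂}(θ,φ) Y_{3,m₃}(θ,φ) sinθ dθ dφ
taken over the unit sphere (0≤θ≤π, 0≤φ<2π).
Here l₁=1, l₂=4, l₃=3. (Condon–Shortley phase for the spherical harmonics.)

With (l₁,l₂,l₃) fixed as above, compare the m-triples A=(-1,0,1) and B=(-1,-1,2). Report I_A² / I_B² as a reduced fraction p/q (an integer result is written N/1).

Same 1,4,3: normalisation and zero-m 3j drop out of the ratio.
A: Δ: 2! 0! 6! / 9! → 1/252; sum: t=2:+1/96 = 1/96; 3j²(1 4 3; -1 0 1) = Δ·Π!·Σ² = 1/42  (sign +1)
B: Δ: 2! 0! 6! / 9! → 1/252; sum: t=2:+1/240 = 1/240; 3j²(1 4 3; -1 -1 2) = Δ·Π!·Σ² = 1/84  (sign -1)
I_A²/I_B² = (1/42)/(1/84) = 2/1

2/1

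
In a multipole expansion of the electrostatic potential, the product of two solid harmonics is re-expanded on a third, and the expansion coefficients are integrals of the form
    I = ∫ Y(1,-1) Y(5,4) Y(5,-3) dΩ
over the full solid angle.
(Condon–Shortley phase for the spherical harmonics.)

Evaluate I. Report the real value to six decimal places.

L=11 odd ⇒ parity kills the (l;000) factor ⇒ I = 0

0.000000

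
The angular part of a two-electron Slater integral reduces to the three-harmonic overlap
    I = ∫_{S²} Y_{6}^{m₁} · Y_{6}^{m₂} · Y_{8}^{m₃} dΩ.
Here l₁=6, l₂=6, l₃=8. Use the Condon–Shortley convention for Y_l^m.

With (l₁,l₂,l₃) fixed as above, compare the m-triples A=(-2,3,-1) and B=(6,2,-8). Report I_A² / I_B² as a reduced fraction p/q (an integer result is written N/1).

52/121

Shared (l₁,l₂,l₃)=(6,6,8): N and (l;000)² cancel in I_A²/I_B².
A: Δ = 4!·8!·8!/21! = 1/1309458150; Racah Σ t=1..4: t=1:−1/1219276800 t=2:+1/29030400 t=3:−1/6220800 t=4:+1/9953280 = -13/487710720; ⇒ 3j(6 6 8; -2 3 -1)² = 52/24871, sgn +1
B: Δ = 4!·8!·8!/21! = 1/1309458150; Racah Σ t=0..0: t=0:+1/39016857600 = 1/39016857600; ⇒ 3j(6 6 8; 6 2 -8)² = 11/2261, sgn +1
I_A²/I_B² = (52/24871)/(11/2261) = 52/121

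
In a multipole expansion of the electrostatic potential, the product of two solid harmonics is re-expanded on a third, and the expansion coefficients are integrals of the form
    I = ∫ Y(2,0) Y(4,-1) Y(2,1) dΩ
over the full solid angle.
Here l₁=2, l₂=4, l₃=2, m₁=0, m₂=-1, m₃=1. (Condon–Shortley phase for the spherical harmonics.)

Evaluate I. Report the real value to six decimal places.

Checks pass: Σm=0; 8 even; l₃=2∈[2,6].
(2·2+1)(2·4+1)(2·2+1) = 225
Δ: 4! 0! 4! / 9! → 1/630
sum: t=2:+1/16 = 1/16
3j²(2 4 2; 0 0 0) = Δ·Π!·Σ² = 2/35  (sign +1)
sum: t=2:+1/24 = 1/24
3j²(2 4 2; 0 -1 1) = Δ·Π!·Σ² = 1/21  (sign -1)
combine: 4πI² = 225·2/35·1/21 = 30/49
take √, sign -1: I = -0.22072812

-0.220728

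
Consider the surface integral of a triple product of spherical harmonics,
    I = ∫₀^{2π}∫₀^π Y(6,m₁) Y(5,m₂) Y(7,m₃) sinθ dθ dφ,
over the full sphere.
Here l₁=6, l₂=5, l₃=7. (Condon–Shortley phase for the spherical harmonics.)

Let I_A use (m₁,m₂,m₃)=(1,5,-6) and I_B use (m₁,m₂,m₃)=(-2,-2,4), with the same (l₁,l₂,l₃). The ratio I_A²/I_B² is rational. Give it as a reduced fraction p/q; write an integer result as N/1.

2600/2187

l's match ⇒ only the (l;m) 3-j factors differ between A and B.
A: triangle coeff Δ(6,5,7) = 1/174594420; Σ_t [4,4]: t=4:+1/87091200 = 1/87091200; (3j)²=10/969 [(6 5 7; 1 5 -6)], sign=-1
B: triangle coeff Δ(6,5,7) = 1/174594420; Σ_t [0,3]: t=0:+1/34836480 t=1:−1/1451520 t=2:+1/691200 t=3:−1/3110400 = 1/2150400; (3j)²=729/83980 [(6 5 7; -2 -2 4)], sign=-1
I_A²/I_B² = (10/969)/(729/83980) = 2600/2187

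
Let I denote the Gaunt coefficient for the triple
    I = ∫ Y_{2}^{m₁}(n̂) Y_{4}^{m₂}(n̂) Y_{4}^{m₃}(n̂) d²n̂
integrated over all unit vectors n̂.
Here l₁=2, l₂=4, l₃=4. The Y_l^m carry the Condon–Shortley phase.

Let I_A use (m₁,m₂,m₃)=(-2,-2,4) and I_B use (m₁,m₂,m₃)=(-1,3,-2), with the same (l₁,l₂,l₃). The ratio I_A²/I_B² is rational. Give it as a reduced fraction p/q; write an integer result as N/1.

Shared (l₁,l₂,l₃)=(2,4,4): N and (l;000)² cancel in I_A²/I_B².
A: Δ = 2!·2!·6!/11! = 1/13860; Racah Σ t=2..2: t=2:+1/2880 = 1/2880; ⇒ 3j(2 4 4; -2 -2 4)² = 2/165, sgn +1
B: Δ = 2!·2!·6!/11! = 1/13860; Racah Σ t=1..2: t=1:−1/1440 t=2:+1/240 = 1/288; ⇒ 3j(2 4 4; -1 3 -2)² = 5/132, sgn +1
I_A²/I_B² = (2/165)/(5/132) = 8/25

8/25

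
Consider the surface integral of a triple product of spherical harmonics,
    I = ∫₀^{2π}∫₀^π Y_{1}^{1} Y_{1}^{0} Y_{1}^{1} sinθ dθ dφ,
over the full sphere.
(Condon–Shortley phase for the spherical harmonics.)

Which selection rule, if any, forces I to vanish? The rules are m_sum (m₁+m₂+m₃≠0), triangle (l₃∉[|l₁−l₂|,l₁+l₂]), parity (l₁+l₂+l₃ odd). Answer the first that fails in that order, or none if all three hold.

azimuthal sum: 1 + 0 + 1 = 2  ✗
0 ≤ 1 ≤ 2 (triangle on l)
L = 1 + 1 + 1 = 3 (odd)

m_sum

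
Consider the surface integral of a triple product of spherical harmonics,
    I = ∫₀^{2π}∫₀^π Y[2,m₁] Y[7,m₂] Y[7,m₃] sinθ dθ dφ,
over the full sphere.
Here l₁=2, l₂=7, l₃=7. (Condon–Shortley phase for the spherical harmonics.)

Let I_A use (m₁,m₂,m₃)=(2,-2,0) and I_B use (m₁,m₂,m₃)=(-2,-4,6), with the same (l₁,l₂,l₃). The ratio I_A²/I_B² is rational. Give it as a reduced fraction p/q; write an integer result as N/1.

42/13

Same 2,7,7: normalisation and zero-m 3j drop out of the ratio.
A: Δ: 2! 2! 12! / 17! → 1/185640; sum: t=0:+1/2419200 = 1/2419200; 3j²(2 7 7; 2 -2 0) = Δ·Π!·Σ² = 27/1105  (sign -1)
B: Δ: 2! 2! 12! / 17! → 1/185640; sum: t=2:+1/159667200 = 1/159667200; 3j²(2 7 7; -2 -4 6) = Δ·Π!·Σ² = 9/1190  (sign -1)
I_A²/I_B² = (27/1105)/(9/1190) = 42/13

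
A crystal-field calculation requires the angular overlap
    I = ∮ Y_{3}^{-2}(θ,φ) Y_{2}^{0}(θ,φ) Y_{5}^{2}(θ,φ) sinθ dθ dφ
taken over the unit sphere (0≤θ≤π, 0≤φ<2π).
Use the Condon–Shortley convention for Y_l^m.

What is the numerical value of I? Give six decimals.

m-sum 0 ✓  L=10 even ✓  1≤5≤5 ✓
Π(2lᵢ+1) = 7×5×11 = 385
triangle coeff Δ(3,2,5) = 1/2310
Σ_t [0,0]: t=0:+1/144 = 1/144
(3j)²=10/231 [(3 2 5; 0 0 0)], sign=-1
Σ_t [0,0]: t=0:+1/480 = 1/480
(3j)²=3/110 [(3 2 5; -2 0 2)], sign=-1
⇒ 4πI² = 5/11
I = (+1)√(5/11/(4π)) = 0.19018827

0.190188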